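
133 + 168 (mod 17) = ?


133 + 168 = 301
301 mod 17 = 12


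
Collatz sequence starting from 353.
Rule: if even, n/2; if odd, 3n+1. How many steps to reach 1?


353 → 1060 → 530 → 265 → 796 → 398 → 199 → 598 → 299 → 898 → 449 → 1348 → 674 → 337 → 1012 → 506 → 253 → 760 → 380 → 190 → 95 → 286 → 143 → 430 → 215 → 646 → 323 → 970 → 485 → 1456 → 728 → 364 → 182 → 91 → 274 → 137 → 412 → 206 → 103 → 310 → 155 → 466 → 233 → 700 → 350 → 175 → 526 → 263 → 790 → 395 → 1186 → 593 → 1780 → 890 → 445 → 1336 → 668 → 334 → 167 → 502 → 251 → 754 → 377 → 1132 → 566 → 283 → 850 → 425 → 1276 → 638 → 319 → 958 → 479 → 1438 → 719 → 2158 → 1079 → 3238 → 1619 → 4858 → 2429 → 7288 → 3644 → 1822 → 911 → 2734 → 1367 → 4102 → 2051 → 6154 → 3077 → 9232 → 4616 → 2308 → 1154 → 577 → 1732 → 866 → 433 → 1300 → 650 → 325 → 976 → 488 → 244 → 122 → 61 → 184 → 92 → 46 → 23 → 70 → 35 → 106 → 53 → 160 → 80 → 40 → 20 → 10 → 5 → 16 → 8 → 4 → 2 → 1
Total steps = 125

125 steps


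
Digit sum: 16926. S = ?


1 + 6 + 9 + 2 + 6 = 24


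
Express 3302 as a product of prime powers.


3302 / 2 = 1651
1651 / 13 = 127
127 / 127 = 1
3302 = 2 × 13 × 127


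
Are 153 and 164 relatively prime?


Euclidean algorithm:
164 = 1 * 153 + 11
153 = 13 * 11 + 10
11 = 1 * 10 + 1
10 = 10 * 1 + 0
GCD(153, 164) = 1

Yes, coprime (GCD = 1)


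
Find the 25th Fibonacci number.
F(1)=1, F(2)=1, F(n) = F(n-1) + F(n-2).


Sequence: 1, 1, 2, 3, 5, 8, 13, 21, 34, 55, 89, 144, 233, 377, 610, 987, 1597, 2584, 4181, 6765, 10946, 17711, 28657, 46368, 75025
F(25) = 75025


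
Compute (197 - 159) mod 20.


197 - 159 = 38
38 mod 20 = 18


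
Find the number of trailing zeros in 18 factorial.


floor(18/5) = 3
Total = 3

3 trailing zeros


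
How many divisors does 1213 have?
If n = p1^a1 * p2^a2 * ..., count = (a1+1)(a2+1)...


1213 = 1213^1
d(1213) = (1+1) = 2

2 divisors


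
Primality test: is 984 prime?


984 / 2 = 492 (exact division)
984 is NOT prime.

No, 984 is not prime


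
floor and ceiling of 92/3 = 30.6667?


92/3 = 30.6667
floor = 30
ceil = 31

floor = 30, ceil = 31


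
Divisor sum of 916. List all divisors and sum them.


Divisors of 916: 1, 2, 4, 229, 458, 916
Sum = 1 + 2 + 4 + 229 + 458 + 916 = 1610

σ(916) = 1610


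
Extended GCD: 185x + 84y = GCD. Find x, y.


Tabular extended Euclidean (each row: r = 185*s + 84*t):
r=185, s=1, t=0
r=84, s=0, t=1
q=2: r=17, s=1, t=-2   [185*(1) + 84*(-2) = 17]
q=4: r=16, s=-4, t=9   [185*(-4) + 84*(9) = 16]
q=1: r=1, s=5, t=-11   [185*(5) + 84*(-11) = 1]
q=16: r=0, s=-84, t=185   [185*(-84) + 84*(185) = 0]
GCD = 1; from the row with r=1: x=5, y=-11
Check: 185*(5) + 84*(-11) = 925 - 924 = 1

GCD = 1, x = 5, y = -11


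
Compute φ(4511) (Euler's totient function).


4511 = 13 × 347
Prime factors: 13, 347
φ(4511) = 4511 × (1-1/13) × (1-1/347)
= 4511 × 12/13 × 346/347 = 4152

φ(4511) = 4152


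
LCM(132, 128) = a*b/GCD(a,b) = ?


GCD(132, 128) = 4
LCM = 132*128/4 = 16896/4 = 4224

LCM = 4224


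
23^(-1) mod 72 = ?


Use the extended Euclidean algorithm on (72, 23); each row r = 72*s + 23*t:
r=72, s=1, t=0
r=23, s=0, t=1
q=3: r=3, s=1, t=-3   [72*(1) + 23*(-3) = 3]
q=7: r=2, s=-7, t=22   [72*(-7) + 23*(22) = 2]
q=1: r=1, s=8, t=-25   [72*(8) + 23*(-25) = 1]
q=2: r=0, s=-23, t=72   [72*(-23) + 23*(72) = 0]
GCD = 1 with t = -25, so 23*(-25) ≡ 1 (mod 72)
Inverse = -25 mod 72 = 47
Check: 23 * 47 = 1081 ≡ 1 (mod 72)

23^(-1) ≡ 47 (mod 72)


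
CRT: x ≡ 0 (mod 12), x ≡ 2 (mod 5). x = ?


M = 12*5 = 60
M1 = M/12 = 5, M2 = M/5 = 12
M1^(-1) mod 12 = 5, M2^(-1) mod 5 = 3
x = 0*5*5 + 2*12*3 = 72
72 mod 60 = 12
Check: 12 mod 12 = 0 ✓, 12 mod 5 = 2 ✓

x ≡ 12 (mod 60)


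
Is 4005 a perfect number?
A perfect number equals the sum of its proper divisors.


Proper divisors of 4005: 1, 3, 5, 9, 15, 45, 89, 267, 445, 801, 1335
Sum = 1 + 3 + 5 + 9 + 15 + 45 + 89 + 267 + 445 + 801 + 1335 = 3015

No, 4005 is not perfect (3015 ≠ 4005)


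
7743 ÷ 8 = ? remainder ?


7743 = 8 * 967 + 7
Check: 7736 + 7 = 7743

q = 967, r = 7


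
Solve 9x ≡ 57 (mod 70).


GCD(9, 70) = 1, unique solution
a^(-1) mod 70 = 39
x = 39 * 57 mod 70 = 53

x ≡ 53 (mod 70)


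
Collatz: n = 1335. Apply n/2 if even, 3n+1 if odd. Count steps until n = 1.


1335 → 4006 → 2003 → 6010 → 3005 → 9016 → 4508 → 2254 → 1127 → 3382 → 1691 → 5074 → 2537 → 7612 → 3806 → 1903 → 5710 → 2855 → 8566 → 4283 → 12850 → 6425 → 19276 → 9638 → 4819 → 14458 → 7229 → 21688 → 10844 → 5422 → 2711 → 8134 → 4067 → 12202 → 6101 → 18304 → 9152 → 4576 → 2288 → 1144 → 572 → 286 → 143 → 430 → 215 → 646 → 323 → 970 → 485 → 1456 → 728 → 364 → 182 → 91 → 274 → 137 → 412 → 206 → 103 → 310 → 155 → 466 → 233 → 700 → 350 → 175 → 526 → 263 → 790 → 395 → 1186 → 593 → 1780 → 890 → 445 → 1336 → 668 → 334 → 167 → 502 → 251 → 754 → 377 → 1132 → 566 → 283 → 850 → 425 → 1276 → 638 → 319 → 958 → 479 → 1438 → 719 → 2158 → 1079 → 3238 → 1619 → 4858 → 2429 → 7288 → 3644 → 1822 → 911 → 2734 → 1367 → 4102 → 2051 → 6154 → 3077 → 9232 → 4616 → 2308 → 1154 → 577 → 1732 → 866 → 433 → 1300 → 650 → 325 → 976 → 488 → 244 → 122 → 61 → 184 → 92 → 46 → 23 → 70 → 35 → 106 → 53 → 160 → 80 → 40 → 20 → 10 → 5 → 16 → 8 → 4 → 2 → 1
Total steps = 145

145 steps


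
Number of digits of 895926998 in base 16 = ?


895926998 in base 16 = 3566C2D6
Number of digits = 8

8 digits (base 16)


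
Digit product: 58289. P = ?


5 × 8 × 2 × 8 × 9 = 5760


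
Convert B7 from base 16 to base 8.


B7 (base 16) = 183 (decimal)
183 (decimal) = 267 (base 8)


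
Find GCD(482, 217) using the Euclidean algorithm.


482 = 2 * 217 + 48
217 = 4 * 48 + 25
48 = 1 * 25 + 23
25 = 1 * 23 + 2
23 = 11 * 2 + 1
2 = 2 * 1 + 0
GCD = 1


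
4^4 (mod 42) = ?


4^1 mod 42 = 4
4^2 mod 42 = 16
4^3 mod 42 = 22
4^4 mod 42 = 4


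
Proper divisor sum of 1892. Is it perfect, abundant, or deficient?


Proper divisors: 1, 2, 4, 11, 22, 43, 44, 86, 172, 473, 946
Sum = 1 + 2 + 4 + 11 + 22 + 43 + 44 + 86 + 172 + 473 + 946 = 1804
1804 < 1892 → deficient

s(1892) = 1804 (deficient)


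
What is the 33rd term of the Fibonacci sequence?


Sequence: 1, 1, 2, 3, 5, 8, 13, 21, 34, 55, 89, 144, 233, 377, 610, 987, 1597, 2584, 4181, 6765, 10946, 17711, 28657, 46368, 75025, 121393, 196418, 317811, 514229, 832040, 1346269, 2178309, 3524578
F(33) = 3524578


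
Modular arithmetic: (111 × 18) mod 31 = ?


111 × 18 = 1998
1998 mod 31 = 14


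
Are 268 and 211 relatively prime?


Euclidean algorithm:
268 = 1 * 211 + 57
211 = 3 * 57 + 40
57 = 1 * 40 + 17
40 = 2 * 17 + 6
17 = 2 * 6 + 5
6 = 1 * 5 + 1
5 = 5 * 1 + 0
GCD(268, 211) = 1

Yes, coprime (GCD = 1)


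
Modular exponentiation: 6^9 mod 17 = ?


6^1 mod 17 = 6
6^2 mod 17 = 2
6^3 mod 17 = 12
6^4 mod 17 = 4
6^5 mod 17 = 7
6^6 mod 17 = 8
6^7 mod 17 = 14
6^8 mod 17 = 16
6^9 mod 17 = 11


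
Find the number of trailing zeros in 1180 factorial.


floor(1180/5) = 236
floor(1180/25) = 47
floor(1180/125) = 9
floor(1180/625) = 1
Total = 293

293 trailing zeros


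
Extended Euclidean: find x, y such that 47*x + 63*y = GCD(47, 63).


Tabular extended Euclidean (each row: r = 47*s + 63*t):
r=47, s=1, t=0
r=63, s=0, t=1
q=0: r=47, s=1, t=0   [47*(1) + 63*(0) = 47]
q=1: r=16, s=-1, t=1   [47*(-1) + 63*(1) = 16]
q=2: r=15, s=3, t=-2   [47*(3) + 63*(-2) = 15]
q=1: r=1, s=-4, t=3   [47*(-4) + 63*(3) = 1]
q=15: r=0, s=63, t=-47   [47*(63) + 63*(-47) = 0]
GCD = 1; from the row with r=1: x=-4, y=3
Check: 47*(-4) + 63*(3) = -188 + 189 = 1

GCD = 1, x = -4, y = 3


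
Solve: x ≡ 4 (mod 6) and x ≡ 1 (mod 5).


M = 6*5 = 30
M1 = M/6 = 5, M2 = M/5 = 6
M1^(-1) mod 6 = 5, M2^(-1) mod 5 = 1
x = 4*5*5 + 1*6*1 = 106
106 mod 30 = 16
Check: 16 mod 6 = 4 ✓, 16 mod 5 = 1 ✓

x ≡ 16 (mod 30)


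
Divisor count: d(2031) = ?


2031 = 3^1 × 677^1
d(2031) = (1+1) × (1+1) = 4

4 divisors


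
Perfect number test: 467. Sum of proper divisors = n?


Proper divisors of 467: 1
Sum = 1 = 1

No, 467 is not perfect (1 ≠ 467)


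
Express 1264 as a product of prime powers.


1264 / 2 = 632
632 / 2 = 316
316 / 2 = 158
158 / 2 = 79
79 / 79 = 1
1264 = 2^4 × 79


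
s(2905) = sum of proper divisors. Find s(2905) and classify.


Proper divisors: 1, 5, 7, 35, 83, 415, 581
Sum = 1 + 5 + 7 + 35 + 83 + 415 + 581 = 1127
1127 < 2905 → deficient

s(2905) = 1127 (deficient)


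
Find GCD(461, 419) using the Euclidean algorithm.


461 = 1 * 419 + 42
419 = 9 * 42 + 41
42 = 1 * 41 + 1
41 = 41 * 1 + 0
GCD = 1


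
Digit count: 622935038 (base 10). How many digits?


622935038 has 9 digits in base 10
floor(log10(622935038)) + 1 = floor(8.7944) + 1 = 9

9 digits (base 10)


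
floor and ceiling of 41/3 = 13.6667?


41/3 = 13.6667
floor = 13
ceil = 14

floor = 13, ceil = 14


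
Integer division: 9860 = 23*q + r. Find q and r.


9860 = 23 * 428 + 16
Check: 9844 + 16 = 9860

q = 428, r = 16


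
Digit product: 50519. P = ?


5 × 0 × 5 × 1 × 9 = 0


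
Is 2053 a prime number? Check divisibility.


Check divisors up to sqrt(2053) = 45.3100
No divisors found.
2053 is prime.

Yes, 2053 is prime


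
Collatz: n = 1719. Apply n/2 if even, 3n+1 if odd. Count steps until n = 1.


1719 → 5158 → 2579 → 7738 → 3869 → 11608 → 5804 → 2902 → 1451 → 4354 → 2177 → 6532 → 3266 → 1633 → 4900 → 2450 → 1225 → 3676 → 1838 → 919 → 2758 → 1379 → 4138 → 2069 → 6208 → 3104 → 1552 → 776 → 388 → 194 → 97 → 292 → 146 → 73 → 220 → 110 → 55 → 166 → 83 → 250 → 125 → 376 → 188 → 94 → 47 → 142 → 71 → 214 → 107 → 322 → 161 → 484 → 242 → 121 → 364 → 182 → 91 → 274 → 137 → 412 → 206 → 103 → 310 → 155 → 466 → 233 → 700 → 350 → 175 → 526 → 263 → 790 → 395 → 1186 → 593 → 1780 → 890 → 445 → 1336 → 668 → 334 → 167 → 502 → 251 → 754 → 377 → 1132 → 566 → 283 → 850 → 425 → 1276 → 638 → 319 → 958 → 479 → 1438 → 719 → 2158 → 1079 → 3238 → 1619 → 4858 → 2429 → 7288 → 3644 → 1822 → 911 → 2734 → 1367 → 4102 → 2051 → 6154 → 3077 → 9232 → 4616 → 2308 → 1154 → 577 → 1732 → 866 → 433 → 1300 → 650 → 325 → 976 → 488 → 244 → 122 → 61 → 184 → 92 → 46 → 23 → 70 → 35 → 106 → 53 → 160 → 80 → 40 → 20 → 10 → 5 → 16 → 8 → 4 → 2 → 1
Total steps = 148

148 steps


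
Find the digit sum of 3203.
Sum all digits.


3 + 2 + 0 + 3 = 8


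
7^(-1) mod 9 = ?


Use the extended Euclidean algorithm on (9, 7); each row r = 9*s + 7*t:
r=9, s=1, t=0
r=7, s=0, t=1
q=1: r=2, s=1, t=-1   [9*(1) + 7*(-1) = 2]
q=3: r=1, s=-3, t=4   [9*(-3) + 7*(4) = 1]
q=2: r=0, s=7, t=-9   [9*(7) + 7*(-9) = 0]
GCD = 1 with t = 4, so 7*(4) ≡ 1 (mod 9)
Inverse = 4 mod 9 = 4
Check: 7 * 4 = 28 ≡ 1 (mod 9)

7^(-1) ≡ 4 (mod 9)


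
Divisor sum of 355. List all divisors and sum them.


Divisors of 355: 1, 5, 71, 355
Sum = 1 + 5 + 71 + 355 = 432

σ(355) = 432


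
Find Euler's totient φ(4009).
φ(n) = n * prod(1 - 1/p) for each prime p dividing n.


4009 = 19 × 211
Prime factors: 19, 211
φ(4009) = 4009 × (1-1/19) × (1-1/211)
= 4009 × 18/19 × 210/211 = 3780

φ(4009) = 3780


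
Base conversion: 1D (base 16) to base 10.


1D (base 16) = 29 (decimal)
29 (decimal) = 29 (base 10)


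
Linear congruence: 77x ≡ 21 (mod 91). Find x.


GCD(77, 91) = 7 divides 21
Divide: 11x ≡ 3 (mod 13)
x ≡ 5 (mod 13)


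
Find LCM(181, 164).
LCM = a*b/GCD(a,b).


GCD(181, 164) = 1
LCM = 181*164/1 = 29684/1 = 29684

LCM = 29684


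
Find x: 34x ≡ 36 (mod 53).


GCD(34, 53) = 1, unique solution
a^(-1) mod 53 = 39
x = 39 * 36 mod 53 = 26

x ≡ 26 (mod 53)


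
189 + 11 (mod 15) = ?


189 + 11 = 200
200 mod 15 = 5


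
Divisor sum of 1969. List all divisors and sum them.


Divisors of 1969: 1, 11, 179, 1969
Sum = 1 + 11 + 179 + 1969 = 2160

σ(1969) = 2160


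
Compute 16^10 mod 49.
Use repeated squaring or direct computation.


16^1 mod 49 = 16
16^2 mod 49 = 11
16^3 mod 49 = 29
16^4 mod 49 = 23
16^5 mod 49 = 25
16^6 mod 49 = 8
16^7 mod 49 = 30
16^8 mod 49 = 39
16^9 mod 49 = 36
16^10 mod 49 = 37


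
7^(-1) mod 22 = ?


Use the extended Euclidean algorithm on (22, 7); each row r = 22*s + 7*t:
r=22, s=1, t=0
r=7, s=0, t=1
q=3: r=1, s=1, t=-3   [22*(1) + 7*(-3) = 1]
q=7: r=0, s=-7, t=22   [22*(-7) + 7*(22) = 0]
GCD = 1 with t = -3, so 7*(-3) ≡ 1 (mod 22)
Inverse = -3 mod 22 = 19
Check: 7 * 19 = 133 ≡ 1 (mod 22)

7^(-1) ≡ 19 (mod 22)


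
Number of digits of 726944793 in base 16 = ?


726944793 in base 16 = 2B544C19
Number of digits = 8

8 digits (base 16)


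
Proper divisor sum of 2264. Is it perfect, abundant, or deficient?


Proper divisors: 1, 2, 4, 8, 283, 566, 1132
Sum = 1 + 2 + 4 + 8 + 283 + 566 + 1132 = 1996
1996 < 2264 → deficient

s(2264) = 1996 (deficient)


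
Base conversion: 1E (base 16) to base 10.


1E (base 16) = 30 (decimal)
30 (decimal) = 30 (base 10)


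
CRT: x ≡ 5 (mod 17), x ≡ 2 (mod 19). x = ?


M = 17*19 = 323
M1 = M/17 = 19, M2 = M/19 = 17
M1^(-1) mod 17 = 9, M2^(-1) mod 19 = 9
x = 5*19*9 + 2*17*9 = 1161
1161 mod 323 = 192
Check: 192 mod 17 = 5 ✓, 192 mod 19 = 2 ✓

x ≡ 192 (mod 323)


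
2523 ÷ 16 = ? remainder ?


2523 = 16 * 157 + 11
Check: 2512 + 11 = 2523

q = 157, r = 11


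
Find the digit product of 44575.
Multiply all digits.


4 × 4 × 5 × 7 × 5 = 2800


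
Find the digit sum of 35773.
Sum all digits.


3 + 5 + 7 + 7 + 3 = 25


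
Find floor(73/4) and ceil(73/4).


73/4 = 18.2500
floor = 18
ceil = 19

floor = 18, ceil = 19


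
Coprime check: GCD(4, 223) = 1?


Euclidean algorithm:
223 = 55 * 4 + 3
4 = 1 * 3 + 1
3 = 3 * 1 + 0
GCD(4, 223) = 1

Yes, coprime (GCD = 1)


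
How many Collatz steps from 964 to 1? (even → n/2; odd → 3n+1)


964 → 482 → 241 → 724 → 362 → 181 → 544 → 272 → 136 → 68 → 34 → 17 → 52 → 26 → 13 → 40 → 20 → 10 → 5 → 16 → 8 → 4 → 2 → 1
Total steps = 23

23 steps


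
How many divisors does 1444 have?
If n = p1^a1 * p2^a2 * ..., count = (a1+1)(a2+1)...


1444 = 2^2 × 19^2
d(1444) = (2+1) × (2+1) = 9

9 divisors


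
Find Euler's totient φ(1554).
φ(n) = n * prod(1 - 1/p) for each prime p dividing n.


1554 = 2 × 3 × 7 × 37
Prime factors: 2, 3, 7, 37
φ(1554) = 1554 × (1-1/2) × (1-1/3) × (1-1/7) × (1-1/37)
= 1554 × 1/2 × 2/3 × 6/7 × 36/37 = 432

φ(1554) = 432


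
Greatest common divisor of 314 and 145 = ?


314 = 2 * 145 + 24
145 = 6 * 24 + 1
24 = 24 * 1 + 0
GCD = 1


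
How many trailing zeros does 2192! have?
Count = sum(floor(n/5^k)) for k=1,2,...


floor(2192/5) = 438
floor(2192/25) = 87
floor(2192/125) = 17
floor(2192/625) = 3
Total = 545

545 trailing zeros


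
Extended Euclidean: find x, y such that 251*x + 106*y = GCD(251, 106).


Tabular extended Euclidean (each row: r = 251*s + 106*t):
r=251, s=1, t=0
r=106, s=0, t=1
q=2: r=39, s=1, t=-2   [251*(1) + 106*(-2) = 39]
q=2: r=28, s=-2, t=5   [251*(-2) + 106*(5) = 28]
q=1: r=11, s=3, t=-7   [251*(3) + 106*(-7) = 11]
q=2: r=6, s=-8, t=19   [251*(-8) + 106*(19) = 6]
q=1: r=5, s=11, t=-26   [251*(11) + 106*(-26) = 5]
q=1: r=1, s=-19, t=45   [251*(-19) + 106*(45) = 1]
q=5: r=0, s=106, t=-251   [251*(106) + 106*(-251) = 0]
GCD = 1; from the row with r=1: x=-19, y=45
Check: 251*(-19) + 106*(45) = -4769 + 4770 = 1

GCD = 1, x = -19, y = 45


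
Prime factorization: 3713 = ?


3713 / 47 = 79
79 / 79 = 1
3713 = 47 × 79


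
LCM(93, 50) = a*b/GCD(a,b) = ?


GCD(93, 50) = 1
LCM = 93*50/1 = 4650/1 = 4650

LCM = 4650


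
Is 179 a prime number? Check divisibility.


Check divisors up to sqrt(179) = 13.3791
No divisors found.
179 is prime.

Yes, 179 is prime


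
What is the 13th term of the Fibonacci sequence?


Sequence: 1, 1, 2, 3, 5, 8, 13, 21, 34, 55, 89, 144, 233
F(13) = 233


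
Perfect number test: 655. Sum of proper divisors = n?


Proper divisors of 655: 1, 5, 131
Sum = 1 + 5 + 131 = 137

No, 655 is not perfect (137 ≠ 655)


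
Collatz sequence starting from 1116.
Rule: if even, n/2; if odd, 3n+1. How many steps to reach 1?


1116 → 558 → 279 → 838 → 419 → 1258 → 629 → 1888 → 944 → 472 → 236 → 118 → 59 → 178 → 89 → 268 → 134 → 67 → 202 → 101 → 304 → 152 → 76 → 38 → 19 → 58 → 29 → 88 → 44 → 22 → 11 → 34 → 17 → 52 → 26 → 13 → 40 → 20 → 10 → 5 → 16 → 8 → 4 → 2 → 1
Total steps = 44

44 steps


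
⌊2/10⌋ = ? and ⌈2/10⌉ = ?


2/10 = 0.2000
floor = 0
ceil = 1

floor = 0, ceil = 1


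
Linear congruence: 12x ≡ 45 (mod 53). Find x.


GCD(12, 53) = 1, unique solution
a^(-1) mod 53 = 31
x = 31 * 45 mod 53 = 17

x ≡ 17 (mod 53)


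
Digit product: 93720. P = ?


9 × 3 × 7 × 2 × 0 = 0


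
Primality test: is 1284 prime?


1284 / 2 = 642 (exact division)
1284 is NOT prime.

No, 1284 is not prime


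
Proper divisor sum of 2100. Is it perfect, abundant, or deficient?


Proper divisors: 1, 2, 3, 4, 5, 6, 7, 10, 12, 14, 15, 20, 21, 25, 28, 30, 35, 42, 50, 60, 70, 75, 84, 100, 105, 140, 150, 175, 210, 300, 350, 420, 525, 700, 1050
Sum = 1 + 2 + 3 + 4 + 5 + 6 + 7 + 10 + 12 + 14 + 15 + 20 + 21 + 25 + 28 + 30 + 35 + 42 + 50 + 60 + 70 + 75 + 84 + 100 + 105 + 140 + 150 + 175 + 210 + 300 + 350 + 420 + 525 + 700 + 1050 = 4844
4844 > 2100 → abundant

s(2100) = 4844 (abundant)


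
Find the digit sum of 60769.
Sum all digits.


6 + 0 + 7 + 6 + 9 = 28


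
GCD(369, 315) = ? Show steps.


369 = 1 * 315 + 54
315 = 5 * 54 + 45
54 = 1 * 45 + 9
45 = 5 * 9 + 0
GCD = 9


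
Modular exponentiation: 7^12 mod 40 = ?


7^1 mod 40 = 7
7^2 mod 40 = 9
7^3 mod 40 = 23
7^4 mod 40 = 1
7^5 mod 40 = 7
7^6 mod 40 = 9
7^7 mod 40 = 23
7^8 mod 40 = 1
7^9 mod 40 = 7
7^10 mod 40 = 9
7^11 mod 40 = 23
7^12 mod 40 = 1


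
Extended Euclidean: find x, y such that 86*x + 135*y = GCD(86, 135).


Tabular extended Euclidean (each row: r = 86*s + 135*t):
r=86, s=1, t=0
r=135, s=0, t=1
q=0: r=86, s=1, t=0   [86*(1) + 135*(0) = 86]
q=1: r=49, s=-1, t=1   [86*(-1) + 135*(1) = 49]
q=1: r=37, s=2, t=-1   [86*(2) + 135*(-1) = 37]
q=1: r=12, s=-3, t=2   [86*(-3) + 135*(2) = 12]
q=3: r=1, s=11, t=-7   [86*(11) + 135*(-7) = 1]
q=12: r=0, s=-135, t=86   [86*(-135) + 135*(86) = 0]
GCD = 1; from the row with r=1: x=11, y=-7
Check: 86*(11) + 135*(-7) = 946 - 945 = 1

GCD = 1, x = 11, y = -7


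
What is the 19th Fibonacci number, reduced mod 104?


F(k) mod 104 for k=1..19:
1, 1, 2, 3, 5, 8, 13, 21, 34, 55, 89, 40, 25, 65, 90, 51, 37, 88, 21
F(19) mod 104 = 21


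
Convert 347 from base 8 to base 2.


347 (base 8) = 231 (decimal)
231 (decimal) = 11100111 (base 2)


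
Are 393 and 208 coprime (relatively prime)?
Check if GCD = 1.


Euclidean algorithm:
393 = 1 * 208 + 185
208 = 1 * 185 + 23
185 = 8 * 23 + 1
23 = 23 * 1 + 0
GCD(393, 208) = 1

Yes, coprime (GCD = 1)


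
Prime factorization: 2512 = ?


2512 / 2 = 1256
1256 / 2 = 628
628 / 2 = 314
314 / 2 = 157
157 / 157 = 1
2512 = 2^4 × 157


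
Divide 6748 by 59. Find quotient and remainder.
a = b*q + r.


6748 = 59 * 114 + 22
Check: 6726 + 22 = 6748

q = 114, r = 22


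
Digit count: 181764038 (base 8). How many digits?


181764038 in base 8 = 1265277706
Number of digits = 10

10 digits (base 8)


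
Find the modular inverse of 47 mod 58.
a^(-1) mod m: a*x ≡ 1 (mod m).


Use the extended Euclidean algorithm on (58, 47); each row r = 58*s + 47*t:
r=58, s=1, t=0
r=47, s=0, t=1
q=1: r=11, s=1, t=-1   [58*(1) + 47*(-1) = 11]
q=4: r=3, s=-4, t=5   [58*(-4) + 47*(5) = 3]
q=3: r=2, s=13, t=-16   [58*(13) + 47*(-16) = 2]
q=1: r=1, s=-17, t=21   [58*(-17) + 47*(21) = 1]
q=2: r=0, s=47, t=-58   [58*(47) + 47*(-58) = 0]
GCD = 1 with t = 21, so 47*(21) ≡ 1 (mod 58)
Inverse = 21 mod 58 = 21
Check: 47 * 21 = 987 ≡ 1 (mod 58)

47^(-1) ≡ 21 (mod 58)


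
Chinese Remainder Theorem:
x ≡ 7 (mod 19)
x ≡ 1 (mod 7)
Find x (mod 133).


M = 19*7 = 133
M1 = M/19 = 7, M2 = M/7 = 19
M1^(-1) mod 19 = 11, M2^(-1) mod 7 = 3
x = 7*7*11 + 1*19*3 = 596
596 mod 133 = 64
Check: 64 mod 19 = 7 ✓, 64 mod 7 = 1 ✓

x ≡ 64 (mod 133)


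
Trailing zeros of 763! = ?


floor(763/5) = 152
floor(763/25) = 30
floor(763/125) = 6
floor(763/625) = 1
Total = 189

189 trailing zeros


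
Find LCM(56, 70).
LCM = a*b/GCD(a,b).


GCD(56, 70) = 14
LCM = 56*70/14 = 3920/14 = 280

LCM = 280


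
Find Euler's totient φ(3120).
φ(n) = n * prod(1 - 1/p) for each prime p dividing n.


3120 = 2^4 × 3 × 5 × 13
Prime factors: 2, 3, 5, 13
φ(3120) = 3120 × (1-1/2) × (1-1/3) × (1-1/5) × (1-1/13)
= 3120 × 1/2 × 2/3 × 4/5 × 12/13 = 768

φ(3120) = 768


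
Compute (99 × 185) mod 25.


99 × 185 = 18315
18315 mod 25 = 15


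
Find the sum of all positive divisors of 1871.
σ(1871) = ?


Divisors of 1871: 1, 1871
Sum = 1 + 1871 = 1872

σ(1871) = 1872


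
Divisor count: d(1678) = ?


1678 = 2^1 × 839^1
d(1678) = (1+1) × (1+1) = 4

4 divisors


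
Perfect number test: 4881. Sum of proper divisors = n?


Proper divisors of 4881: 1, 3, 1627
Sum = 1 + 3 + 1627 = 1631

No, 4881 is not perfect (1631 ≠ 4881)


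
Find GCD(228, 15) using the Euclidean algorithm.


228 = 15 * 15 + 3
15 = 5 * 3 + 0
GCD = 3


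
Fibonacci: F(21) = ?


Sequence: 1, 1, 2, 3, 5, 8, 13, 21, 34, 55, 89, 144, 233, 377, 610, 987, 1597, 2584, 4181, 6765, 10946
F(21) = 10946


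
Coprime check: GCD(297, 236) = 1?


Euclidean algorithm:
297 = 1 * 236 + 61
236 = 3 * 61 + 53
61 = 1 * 53 + 8
53 = 6 * 8 + 5
8 = 1 * 5 + 3
5 = 1 * 3 + 2
3 = 1 * 2 + 1
2 = 2 * 1 + 0
GCD(297, 236) = 1

Yes, coprime (GCD = 1)


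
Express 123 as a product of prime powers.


123 / 3 = 41
41 / 41 = 1
123 = 3 × 41


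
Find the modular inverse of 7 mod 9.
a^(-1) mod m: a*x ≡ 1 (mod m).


Use the extended Euclidean algorithm on (9, 7); each row r = 9*s + 7*t:
r=9, s=1, t=0
r=7, s=0, t=1
q=1: r=2, s=1, t=-1   [9*(1) + 7*(-1) = 2]
q=3: r=1, s=-3, t=4   [9*(-3) + 7*(4) = 1]
q=2: r=0, s=7, t=-9   [9*(7) + 7*(-9) = 0]
GCD = 1 with t = 4, so 7*(4) ≡ 1 (mod 9)
Inverse = 4 mod 9 = 4
Check: 7 * 4 = 28 ≡ 1 (mod 9)

7^(-1) ≡ 4 (mod 9)


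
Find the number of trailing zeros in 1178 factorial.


floor(1178/5) = 235
floor(1178/25) = 47
floor(1178/125) = 9
floor(1178/625) = 1
Total = 292

292 trailing zeros


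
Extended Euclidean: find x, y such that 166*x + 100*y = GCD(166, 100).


Tabular extended Euclidean (each row: r = 166*s + 100*t):
r=166, s=1, t=0
r=100, s=0, t=1
q=1: r=66, s=1, t=-1   [166*(1) + 100*(-1) = 66]
q=1: r=34, s=-1, t=2   [166*(-1) + 100*(2) = 34]
q=1: r=32, s=2, t=-3   [166*(2) + 100*(-3) = 32]
q=1: r=2, s=-3, t=5   [166*(-3) + 100*(5) = 2]
q=16: r=0, s=50, t=-83   [166*(50) + 100*(-83) = 0]
GCD = 2; from the row with r=2: x=-3, y=5
Check: 166*(-3) + 100*(5) = -498 + 500 = 2

GCD = 2, x = -3, y = 5


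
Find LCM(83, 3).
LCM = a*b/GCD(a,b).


GCD(83, 3) = 1
LCM = 83*3/1 = 249/1 = 249

LCM = 249


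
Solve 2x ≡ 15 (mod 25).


GCD(2, 25) = 1, unique solution
a^(-1) mod 25 = 13
x = 13 * 15 mod 25 = 20

x ≡ 20 (mod 25)


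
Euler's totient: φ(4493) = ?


4493 = 4493
Prime factors: 4493
φ(4493) = 4493 × (1-1/4493)
= 4493 × 4492/4493 = 4492

φ(4493) = 4492


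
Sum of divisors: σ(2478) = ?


Divisors of 2478: 1, 2, 3, 6, 7, 14, 21, 42, 59, 118, 177, 354, 413, 826, 1239, 2478
Sum = 1 + 2 + 3 + 6 + 7 + 14 + 21 + 42 + 59 + 118 + 177 + 354 + 413 + 826 + 1239 + 2478 = 5760

σ(2478) = 5760


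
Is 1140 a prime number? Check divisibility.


1140 / 2 = 570 (exact division)
1140 is NOT prime.

No, 1140 is not prime


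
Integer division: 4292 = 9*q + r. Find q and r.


4292 = 9 * 476 + 8
Check: 4284 + 8 = 4292

q = 476, r = 8


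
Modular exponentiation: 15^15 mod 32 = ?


15^1 mod 32 = 15
15^2 mod 32 = 1
15^3 mod 32 = 15
15^4 mod 32 = 1
15^5 mod 32 = 15
15^6 mod 32 = 1
15^7 mod 32 = 15
15^8 mod 32 = 1
15^9 mod 32 = 15
15^10 mod 32 = 1
15^11 mod 32 = 15
15^12 mod 32 = 1
15^13 mod 32 = 15
15^14 mod 32 = 1
15^15 mod 32 = 15


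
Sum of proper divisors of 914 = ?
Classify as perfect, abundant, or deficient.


Proper divisors: 1, 2, 457
Sum = 1 + 2 + 457 = 460
460 < 914 → deficient

s(914) = 460 (deficient)


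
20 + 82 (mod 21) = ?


20 + 82 = 102
102 mod 21 = 18


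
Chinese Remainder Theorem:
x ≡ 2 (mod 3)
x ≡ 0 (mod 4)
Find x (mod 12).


M = 3*4 = 12
M1 = M/3 = 4, M2 = M/4 = 3
M1^(-1) mod 3 = 1, M2^(-1) mod 4 = 3
x = 2*4*1 + 0*3*3 = 8
8 mod 12 = 8
Check: 8 mod 3 = 2 ✓, 8 mod 4 = 0 ✓

x ≡ 8 (mod 12)


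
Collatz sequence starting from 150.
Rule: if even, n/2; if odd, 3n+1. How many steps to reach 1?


150 → 75 → 226 → 113 → 340 → 170 → 85 → 256 → 128 → 64 → 32 → 16 → 8 → 4 → 2 → 1
Total steps = 15

15 steps


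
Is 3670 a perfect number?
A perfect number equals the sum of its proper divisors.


Proper divisors of 3670: 1, 2, 5, 10, 367, 734, 1835
Sum = 1 + 2 + 5 + 10 + 367 + 734 + 1835 = 2954

No, 3670 is not perfect (2954 ≠ 3670)


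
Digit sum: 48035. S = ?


4 + 8 + 0 + 3 + 5 = 20


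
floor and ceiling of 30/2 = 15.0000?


30/2 = 15.0000
floor = 15
ceil = 15

floor = 15, ceil = 15


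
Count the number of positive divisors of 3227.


3227 = 7^1 × 461^1
d(3227) = (1+1) × (1+1) = 4

4 divisors


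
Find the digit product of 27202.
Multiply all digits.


2 × 7 × 2 × 0 × 2 = 0


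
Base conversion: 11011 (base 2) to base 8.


11011 (base 2) = 27 (decimal)
27 (decimal) = 33 (base 8)


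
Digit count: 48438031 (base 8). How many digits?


48438031 in base 8 = 270615417
Number of digits = 9

9 digits (base 8)


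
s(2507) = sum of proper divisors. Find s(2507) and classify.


Proper divisors: 1, 23, 109
Sum = 1 + 23 + 109 = 133
133 < 2507 → deficient

s(2507) = 133 (deficient)


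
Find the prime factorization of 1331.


1331 / 11 = 121
121 / 11 = 11
11 / 11 = 1
1331 = 11^3


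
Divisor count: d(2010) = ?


2010 = 2^1 × 3^1 × 5^1 × 67^1
d(2010) = (1+1) × (1+1) × (1+1) × (1+1) = 16

16 divisors


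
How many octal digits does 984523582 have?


984523582 in base 8 = 7253521476
Number of digits = 10

10 digits (base 8)


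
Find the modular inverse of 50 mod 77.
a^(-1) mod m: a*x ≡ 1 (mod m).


Use the extended Euclidean algorithm on (77, 50); each row r = 77*s + 50*t:
r=77, s=1, t=0
r=50, s=0, t=1
q=1: r=27, s=1, t=-1   [77*(1) + 50*(-1) = 27]
q=1: r=23, s=-1, t=2   [77*(-1) + 50*(2) = 23]
q=1: r=4, s=2, t=-3   [77*(2) + 50*(-3) = 4]
q=5: r=3, s=-11, t=17   [77*(-11) + 50*(17) = 3]
q=1: r=1, s=13, t=-20   [77*(13) + 50*(-20) = 1]
q=3: r=0, s=-50, t=77   [77*(-50) + 50*(77) = 0]
GCD = 1 with t = -20, so 50*(-20) ≡ 1 (mod 77)
Inverse = -20 mod 77 = 57
Check: 50 * 57 = 2850 ≡ 1 (mod 77)

50^(-1) ≡ 57 (mod 77)


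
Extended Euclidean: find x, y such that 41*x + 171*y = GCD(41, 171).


Tabular extended Euclidean (each row: r = 41*s + 171*t):
r=41, s=1, t=0
r=171, s=0, t=1
q=0: r=41, s=1, t=0   [41*(1) + 171*(0) = 41]
q=4: r=7, s=-4, t=1   [41*(-4) + 171*(1) = 7]
q=5: r=6, s=21, t=-5   [41*(21) + 171*(-5) = 6]
q=1: r=1, s=-25, t=6   [41*(-25) + 171*(6) = 1]
q=6: r=0, s=171, t=-41   [41*(171) + 171*(-41) = 0]
GCD = 1; from the row with r=1: x=-25, y=6
Check: 41*(-25) + 171*(6) = -1025 + 1026 = 1

GCD = 1, x = -25, y = 6


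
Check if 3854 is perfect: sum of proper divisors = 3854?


Proper divisors of 3854: 1, 2, 41, 47, 82, 94, 1927
Sum = 1 + 2 + 41 + 47 + 82 + 94 + 1927 = 2194

No, 3854 is not perfect (2194 ≠ 3854)


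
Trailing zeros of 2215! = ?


floor(2215/5) = 443
floor(2215/25) = 88
floor(2215/125) = 17
floor(2215/625) = 3
Total = 551

551 trailing zeros


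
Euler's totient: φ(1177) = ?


1177 = 11 × 107
Prime factors: 11, 107
φ(1177) = 1177 × (1-1/11) × (1-1/107)
= 1177 × 10/11 × 106/107 = 1060

φ(1177) = 1060


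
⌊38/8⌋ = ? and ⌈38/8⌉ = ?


38/8 = 4.7500
floor = 4
ceil = 5

floor = 4, ceil = 5


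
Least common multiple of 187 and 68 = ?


GCD(187, 68) = 17
LCM = 187*68/17 = 12716/17 = 748

LCM = 748


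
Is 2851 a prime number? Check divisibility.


Check divisors up to sqrt(2851) = 53.3948
No divisors found.
2851 is prime.

Yes, 2851 is prime


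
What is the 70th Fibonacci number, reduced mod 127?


F(k) mod 127 for k=1..70:
1, 1, 2, 3, 5, 8, 13, 21, 34, 55, 89, 17, 106, 123, 102, 98, 73, 44, 117, 34, 24, 58, 82, 13, 95, 108, 76, 57, 6, 63, 69, 5, 74, 79, 26, 105, 4, 109, 113, 95, 81, 49, 3, 52, 55, 107, 35, 15, 50, 65, 115, 53, 41, 94, 8, 102, 110, 85, 68, 26, 94, 120, 87, 80, 40, 120, 33, 26, 59, 85
F(70) mod 127 = 85


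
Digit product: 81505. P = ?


8 × 1 × 5 × 0 × 5 = 0


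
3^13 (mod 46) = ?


3^1 mod 46 = 3
3^2 mod 46 = 9
3^3 mod 46 = 27
3^4 mod 46 = 35
3^5 mod 46 = 13
3^6 mod 46 = 39
3^7 mod 46 = 25
3^8 mod 46 = 29
3^9 mod 46 = 41
3^10 mod 46 = 31
3^11 mod 46 = 1
3^12 mod 46 = 3
3^13 mod 46 = 9


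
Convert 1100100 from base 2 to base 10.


1100100 (base 2) = 100 (decimal)
100 (decimal) = 100 (base 10)


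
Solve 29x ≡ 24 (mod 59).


GCD(29, 59) = 1, unique solution
a^(-1) mod 59 = 57
x = 57 * 24 mod 59 = 11

x ≡ 11 (mod 59)


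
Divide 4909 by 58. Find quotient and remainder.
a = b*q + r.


4909 = 58 * 84 + 37
Check: 4872 + 37 = 4909

q = 84, r = 37


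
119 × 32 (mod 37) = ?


119 × 32 = 3808
3808 mod 37 = 34


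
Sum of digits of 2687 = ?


2 + 6 + 8 + 7 = 23


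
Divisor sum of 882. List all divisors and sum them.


Divisors of 882: 1, 2, 3, 6, 7, 9, 14, 18, 21, 42, 49, 63, 98, 126, 147, 294, 441, 882
Sum = 1 + 2 + 3 + 6 + 7 + 9 + 14 + 18 + 21 + 42 + 49 + 63 + 98 + 126 + 147 + 294 + 441 + 882 = 2223

σ(882) = 2223


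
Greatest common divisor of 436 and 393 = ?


436 = 1 * 393 + 43
393 = 9 * 43 + 6
43 = 7 * 6 + 1
6 = 6 * 1 + 0
GCD = 1


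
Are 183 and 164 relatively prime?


Euclidean algorithm:
183 = 1 * 164 + 19
164 = 8 * 19 + 12
19 = 1 * 12 + 7
12 = 1 * 7 + 5
7 = 1 * 5 + 2
5 = 2 * 2 + 1
2 = 2 * 1 + 0
GCD(183, 164) = 1

Yes, coprime (GCD = 1)


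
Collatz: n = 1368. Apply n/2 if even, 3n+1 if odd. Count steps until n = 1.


1368 → 684 → 342 → 171 → 514 → 257 → 772 → 386 → 193 → 580 → 290 → 145 → 436 → 218 → 109 → 328 → 164 → 82 → 41 → 124 → 62 → 31 → 94 → 47 → 142 → 71 → 214 → 107 → 322 → 161 → 484 → 242 → 121 → 364 → 182 → 91 → 274 → 137 → 412 → 206 → 103 → 310 → 155 → 466 → 233 → 700 → 350 → 175 → 526 → 263 → 790 → 395 → 1186 → 593 → 1780 → 890 → 445 → 1336 → 668 → 334 → 167 → 502 → 251 → 754 → 377 → 1132 → 566 → 283 → 850 → 425 → 1276 → 638 → 319 → 958 → 479 → 1438 → 719 → 2158 → 1079 → 3238 → 1619 → 4858 → 2429 → 7288 → 3644 → 1822 → 911 → 2734 → 1367 → 4102 → 2051 → 6154 → 3077 → 9232 → 4616 → 2308 → 1154 → 577 → 1732 → 866 → 433 → 1300 → 650 → 325 → 976 → 488 → 244 → 122 → 61 → 184 → 92 → 46 → 23 → 70 → 35 → 106 → 53 → 160 → 80 → 40 → 20 → 10 → 5 → 16 → 8 → 4 → 2 → 1
Total steps = 127

127 steps


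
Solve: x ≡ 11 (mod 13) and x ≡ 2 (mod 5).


M = 13*5 = 65
M1 = M/13 = 5, M2 = M/5 = 13
M1^(-1) mod 13 = 8, M2^(-1) mod 5 = 2
x = 11*5*8 + 2*13*2 = 492
492 mod 65 = 37
Check: 37 mod 13 = 11 ✓, 37 mod 5 = 2 ✓

x ≡ 37 (mod 65)


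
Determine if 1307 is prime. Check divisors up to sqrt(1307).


Check divisors up to sqrt(1307) = 36.1525
No divisors found.
1307 is prime.

Yes, 1307 is prime


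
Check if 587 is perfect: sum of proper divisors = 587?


Proper divisors of 587: 1
Sum = 1 = 1

No, 587 is not perfect (1 ≠ 587)


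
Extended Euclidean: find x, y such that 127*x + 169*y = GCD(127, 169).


Tabular extended Euclidean (each row: r = 127*s + 169*t):
r=127, s=1, t=0
r=169, s=0, t=1
q=0: r=127, s=1, t=0   [127*(1) + 169*(0) = 127]
q=1: r=42, s=-1, t=1   [127*(-1) + 169*(1) = 42]
q=3: r=1, s=4, t=-3   [127*(4) + 169*(-3) = 1]
q=42: r=0, s=-169, t=127   [127*(-169) + 169*(127) = 0]
GCD = 1; from the row with r=1: x=4, y=-3
Check: 127*(4) + 169*(-3) = 508 - 507 = 1

GCD = 1, x = 4, y = -3


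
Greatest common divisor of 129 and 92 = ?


129 = 1 * 92 + 37
92 = 2 * 37 + 18
37 = 2 * 18 + 1
18 = 18 * 1 + 0
GCD = 1


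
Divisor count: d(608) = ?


608 = 2^5 × 19^1
d(608) = (5+1) × (1+1) = 12

12 divisors


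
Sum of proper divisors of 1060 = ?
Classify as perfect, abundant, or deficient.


Proper divisors: 1, 2, 4, 5, 10, 20, 53, 106, 212, 265, 530
Sum = 1 + 2 + 4 + 5 + 10 + 20 + 53 + 106 + 212 + 265 + 530 = 1208
1208 > 1060 → abundant

s(1060) = 1208 (abundant)


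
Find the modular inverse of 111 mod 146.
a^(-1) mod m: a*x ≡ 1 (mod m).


Use the extended Euclidean algorithm on (146, 111); each row r = 146*s + 111*t:
r=146, s=1, t=0
r=111, s=0, t=1
q=1: r=35, s=1, t=-1   [146*(1) + 111*(-1) = 35]
q=3: r=6, s=-3, t=4   [146*(-3) + 111*(4) = 6]
q=5: r=5, s=16, t=-21   [146*(16) + 111*(-21) = 5]
q=1: r=1, s=-19, t=25   [146*(-19) + 111*(25) = 1]
q=5: r=0, s=111, t=-146   [146*(111) + 111*(-146) = 0]
GCD = 1 with t = 25, so 111*(25) ≡ 1 (mod 146)
Inverse = 25 mod 146 = 25
Check: 111 * 25 = 2775 ≡ 1 (mod 146)

111^(-1) ≡ 25 (mod 146)


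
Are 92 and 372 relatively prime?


Euclidean algorithm:
372 = 4 * 92 + 4
92 = 23 * 4 + 0
GCD(92, 372) = 4

No, not coprime (GCD = 4)


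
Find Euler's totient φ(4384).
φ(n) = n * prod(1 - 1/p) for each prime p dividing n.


4384 = 2^5 × 137
Prime factors: 2, 137
φ(4384) = 4384 × (1-1/2) × (1-1/137)
= 4384 × 1/2 × 136/137 = 2176

φ(4384) = 2176


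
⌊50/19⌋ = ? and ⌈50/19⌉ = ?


50/19 = 2.6316
floor = 2
ceil = 3

floor = 2, ceil = 3


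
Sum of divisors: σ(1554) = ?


Divisors of 1554: 1, 2, 3, 6, 7, 14, 21, 37, 42, 74, 111, 222, 259, 518, 777, 1554
Sum = 1 + 2 + 3 + 6 + 7 + 14 + 21 + 37 + 42 + 74 + 111 + 222 + 259 + 518 + 777 + 1554 = 3648

σ(1554) = 3648


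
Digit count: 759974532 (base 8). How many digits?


759974532 in base 8 = 5523045204
Number of digits = 10

10 digits (base 8)


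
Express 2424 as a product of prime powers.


2424 / 2 = 1212
1212 / 2 = 606
606 / 2 = 303
303 / 3 = 101
101 / 101 = 1
2424 = 2^3 × 3 × 101


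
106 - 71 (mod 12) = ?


106 - 71 = 35
35 mod 12 = 11


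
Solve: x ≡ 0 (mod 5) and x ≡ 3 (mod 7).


M = 5*7 = 35
M1 = M/5 = 7, M2 = M/7 = 5
M1^(-1) mod 5 = 3, M2^(-1) mod 7 = 3
x = 0*7*3 + 3*5*3 = 45
45 mod 35 = 10
Check: 10 mod 5 = 0 ✓, 10 mod 7 = 3 ✓

x ≡ 10 (mod 35)


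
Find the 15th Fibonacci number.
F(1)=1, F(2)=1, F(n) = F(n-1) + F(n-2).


Sequence: 1, 1, 2, 3, 5, 8, 13, 21, 34, 55, 89, 144, 233, 377, 610
F(15) = 610


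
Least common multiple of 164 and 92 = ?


GCD(164, 92) = 4
LCM = 164*92/4 = 15088/4 = 3772

LCM = 3772


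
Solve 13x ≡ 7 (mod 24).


GCD(13, 24) = 1, unique solution
a^(-1) mod 24 = 13
x = 13 * 7 mod 24 = 19

x ≡ 19 (mod 24)


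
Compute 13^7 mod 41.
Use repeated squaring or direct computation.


13^1 mod 41 = 13
13^2 mod 41 = 5
13^3 mod 41 = 24
13^4 mod 41 = 25
13^5 mod 41 = 38
13^6 mod 41 = 2
13^7 mod 41 = 26


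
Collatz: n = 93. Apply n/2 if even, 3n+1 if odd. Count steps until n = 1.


93 → 280 → 140 → 70 → 35 → 106 → 53 → 160 → 80 → 40 → 20 → 10 → 5 → 16 → 8 → 4 → 2 → 1
Total steps = 17

17 steps


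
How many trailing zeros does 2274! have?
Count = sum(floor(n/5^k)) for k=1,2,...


floor(2274/5) = 454
floor(2274/25) = 90
floor(2274/125) = 18
floor(2274/625) = 3
Total = 565

565 trailing zeros


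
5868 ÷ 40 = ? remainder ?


5868 = 40 * 146 + 28
Check: 5840 + 28 = 5868

q = 146, r = 28


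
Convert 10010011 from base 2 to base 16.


10010011 (base 2) = 147 (decimal)
147 (decimal) = 93 (base 16)


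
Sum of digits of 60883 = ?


6 + 0 + 8 + 8 + 3 = 25


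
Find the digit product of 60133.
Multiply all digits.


6 × 0 × 1 × 3 × 3 = 0


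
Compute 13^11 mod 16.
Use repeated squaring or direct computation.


13^1 mod 16 = 13
13^2 mod 16 = 9
13^3 mod 16 = 5
13^4 mod 16 = 1
13^5 mod 16 = 13
13^6 mod 16 = 9
13^7 mod 16 = 5
13^8 mod 16 = 1
13^9 mod 16 = 13
13^10 mod 16 = 9
13^11 mod 16 = 5


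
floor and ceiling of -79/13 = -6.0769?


-79/13 = -6.0769
floor = -7
ceil = -6

floor = -7, ceil = -6


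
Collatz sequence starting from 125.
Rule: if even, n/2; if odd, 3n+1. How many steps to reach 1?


125 → 376 → 188 → 94 → 47 → 142 → 71 → 214 → 107 → 322 → 161 → 484 → 242 → 121 → 364 → 182 → 91 → 274 → 137 → 412 → 206 → 103 → 310 → 155 → 466 → 233 → 700 → 350 → 175 → 526 → 263 → 790 → 395 → 1186 → 593 → 1780 → 890 → 445 → 1336 → 668 → 334 → 167 → 502 → 251 → 754 → 377 → 1132 → 566 → 283 → 850 → 425 → 1276 → 638 → 319 → 958 → 479 → 1438 → 719 → 2158 → 1079 → 3238 → 1619 → 4858 → 2429 → 7288 → 3644 → 1822 → 911 → 2734 → 1367 → 4102 → 2051 → 6154 → 3077 → 9232 → 4616 → 2308 → 1154 → 577 → 1732 → 866 → 433 → 1300 → 650 → 325 → 976 → 488 → 244 → 122 → 61 → 184 → 92 → 46 → 23 → 70 → 35 → 106 → 53 → 160 → 80 → 40 → 20 → 10 → 5 → 16 → 8 → 4 → 2 → 1
Total steps = 108

108 steps


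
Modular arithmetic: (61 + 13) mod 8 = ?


61 + 13 = 74
74 mod 8 = 2


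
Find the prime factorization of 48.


48 / 2 = 24
24 / 2 = 12
12 / 2 = 6
6 / 2 = 3
3 / 3 = 1
48 = 2^4 × 3


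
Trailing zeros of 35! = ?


floor(35/5) = 7
floor(35/25) = 1
Total = 8

8 trailing zeros


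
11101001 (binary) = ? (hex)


11101001 (base 2) = 233 (decimal)
233 (decimal) = E9 (base 16)


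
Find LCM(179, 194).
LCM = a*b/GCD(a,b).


GCD(179, 194) = 1
LCM = 179*194/1 = 34726/1 = 34726

LCM = 34726


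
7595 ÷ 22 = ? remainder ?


7595 = 22 * 345 + 5
Check: 7590 + 5 = 7595

q = 345, r = 5


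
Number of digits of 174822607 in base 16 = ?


174822607 in base 16 = A6B94CF
Number of digits = 7

7 digits (base 16)


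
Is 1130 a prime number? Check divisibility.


1130 / 2 = 565 (exact division)
1130 is NOT prime.

No, 1130 is not prime


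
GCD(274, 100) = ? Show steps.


274 = 2 * 100 + 74
100 = 1 * 74 + 26
74 = 2 * 26 + 22
26 = 1 * 22 + 4
22 = 5 * 4 + 2
4 = 2 * 2 + 0
GCD = 2


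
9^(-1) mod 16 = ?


Use the extended Euclidean algorithm on (16, 9); each row r = 16*s + 9*t:
r=16, s=1, t=0
r=9, s=0, t=1
q=1: r=7, s=1, t=-1   [16*(1) + 9*(-1) = 7]
q=1: r=2, s=-1, t=2   [16*(-1) + 9*(2) = 2]
q=3: r=1, s=4, t=-7   [16*(4) + 9*(-7) = 1]
q=2: r=0, s=-9, t=16   [16*(-9) + 9*(16) = 0]
GCD = 1 with t = -7, so 9*(-7) ≡ 1 (mod 16)
Inverse = -7 mod 16 = 9
Check: 9 * 9 = 81 ≡ 1 (mod 16)

9^(-1) ≡ 9 (mod 16)
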